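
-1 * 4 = -4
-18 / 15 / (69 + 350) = -6 / 2095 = -0.00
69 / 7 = 9.86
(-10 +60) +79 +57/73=129.78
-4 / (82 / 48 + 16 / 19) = -1824 / 1163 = -1.57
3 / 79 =0.04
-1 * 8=-8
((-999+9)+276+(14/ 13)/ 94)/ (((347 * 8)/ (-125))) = 54530875/ 1696136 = 32.15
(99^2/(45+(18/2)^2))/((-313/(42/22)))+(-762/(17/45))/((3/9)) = -64401669/10642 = -6051.65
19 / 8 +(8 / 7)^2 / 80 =4687 / 1960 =2.39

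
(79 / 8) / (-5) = -79 / 40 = -1.98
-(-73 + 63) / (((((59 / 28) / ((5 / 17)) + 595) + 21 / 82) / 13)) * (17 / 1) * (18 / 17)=4477200 / 1152631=3.88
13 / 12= 1.08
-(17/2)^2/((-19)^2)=-289/1444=-0.20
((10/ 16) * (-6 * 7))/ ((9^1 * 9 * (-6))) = 35/ 648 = 0.05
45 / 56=0.80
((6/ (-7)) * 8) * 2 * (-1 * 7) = 96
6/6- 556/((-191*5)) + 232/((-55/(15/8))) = -66464/10505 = -6.33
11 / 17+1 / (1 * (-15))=148 / 255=0.58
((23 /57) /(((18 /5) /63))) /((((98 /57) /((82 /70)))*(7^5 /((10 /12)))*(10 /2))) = 943 /19765032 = 0.00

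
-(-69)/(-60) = -23/20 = -1.15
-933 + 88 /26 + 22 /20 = -120707 /130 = -928.52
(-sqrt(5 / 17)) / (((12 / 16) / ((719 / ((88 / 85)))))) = -3595*sqrt(85) / 66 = -502.19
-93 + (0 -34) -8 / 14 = -893 / 7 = -127.57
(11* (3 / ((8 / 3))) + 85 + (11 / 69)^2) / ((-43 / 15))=-18548935 / 545928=-33.98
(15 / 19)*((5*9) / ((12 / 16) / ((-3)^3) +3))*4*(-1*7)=-680400 / 2033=-334.68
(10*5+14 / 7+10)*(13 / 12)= 403 / 6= 67.17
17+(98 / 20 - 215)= -1931 / 10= -193.10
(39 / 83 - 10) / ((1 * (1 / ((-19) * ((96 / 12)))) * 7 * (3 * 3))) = 17176 / 747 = 22.99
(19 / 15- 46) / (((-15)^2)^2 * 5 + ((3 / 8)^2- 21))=-42944 / 242979975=-0.00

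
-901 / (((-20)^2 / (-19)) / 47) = 804593 / 400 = 2011.48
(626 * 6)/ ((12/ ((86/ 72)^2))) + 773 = 1219.56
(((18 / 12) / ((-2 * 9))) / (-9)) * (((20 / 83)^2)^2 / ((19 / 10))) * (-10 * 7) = -28000000 / 24346118673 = -0.00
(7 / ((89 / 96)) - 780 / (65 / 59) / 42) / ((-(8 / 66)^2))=3157011 / 4984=633.43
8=8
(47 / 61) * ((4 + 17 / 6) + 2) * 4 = 4982 / 183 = 27.22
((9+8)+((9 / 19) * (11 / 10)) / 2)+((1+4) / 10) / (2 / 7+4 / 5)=3367 / 190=17.72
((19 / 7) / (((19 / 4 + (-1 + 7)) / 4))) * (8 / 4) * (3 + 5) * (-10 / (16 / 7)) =-3040 / 43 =-70.70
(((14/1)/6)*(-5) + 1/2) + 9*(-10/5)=-175/6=-29.17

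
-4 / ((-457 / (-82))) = -328 / 457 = -0.72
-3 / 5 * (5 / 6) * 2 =-1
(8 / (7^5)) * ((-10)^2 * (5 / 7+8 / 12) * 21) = 23200 / 16807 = 1.38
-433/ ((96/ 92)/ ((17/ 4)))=-169303/ 96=-1763.57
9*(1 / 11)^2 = 0.07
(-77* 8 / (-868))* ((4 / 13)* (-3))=-264 / 403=-0.66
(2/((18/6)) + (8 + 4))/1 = 38/3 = 12.67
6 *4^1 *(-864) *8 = -165888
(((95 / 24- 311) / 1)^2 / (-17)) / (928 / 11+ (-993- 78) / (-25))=-14933094275 / 342533952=-43.60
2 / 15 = 0.13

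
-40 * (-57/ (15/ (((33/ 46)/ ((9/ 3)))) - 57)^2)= 91960/ 1323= 69.51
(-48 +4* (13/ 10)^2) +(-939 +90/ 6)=-24131/ 25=-965.24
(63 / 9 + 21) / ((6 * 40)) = 7 / 60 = 0.12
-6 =-6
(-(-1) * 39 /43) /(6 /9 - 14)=-117 /1720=-0.07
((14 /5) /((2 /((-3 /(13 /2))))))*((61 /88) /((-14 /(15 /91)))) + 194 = 20196725 /104104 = 194.01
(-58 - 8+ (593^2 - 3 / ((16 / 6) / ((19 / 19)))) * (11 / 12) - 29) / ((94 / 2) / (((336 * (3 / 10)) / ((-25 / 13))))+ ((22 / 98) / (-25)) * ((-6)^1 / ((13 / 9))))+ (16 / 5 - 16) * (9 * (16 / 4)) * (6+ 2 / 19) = -141459819180117 / 374435660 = -377794.73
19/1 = 19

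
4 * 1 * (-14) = -56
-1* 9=-9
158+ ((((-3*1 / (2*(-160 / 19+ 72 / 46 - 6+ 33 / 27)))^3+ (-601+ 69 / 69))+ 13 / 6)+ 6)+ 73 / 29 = -28755334361430859787 / 66669150085737000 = -431.31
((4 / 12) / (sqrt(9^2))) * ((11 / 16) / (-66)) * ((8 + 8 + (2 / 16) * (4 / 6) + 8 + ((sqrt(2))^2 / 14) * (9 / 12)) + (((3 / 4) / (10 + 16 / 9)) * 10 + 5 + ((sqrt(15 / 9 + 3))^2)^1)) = -17063 / 1282176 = -0.01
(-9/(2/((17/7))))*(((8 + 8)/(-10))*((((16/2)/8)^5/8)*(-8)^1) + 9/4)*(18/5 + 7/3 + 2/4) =-108273/400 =-270.68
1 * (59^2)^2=12117361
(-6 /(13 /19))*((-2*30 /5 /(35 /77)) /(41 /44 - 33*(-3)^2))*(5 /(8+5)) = -662112 /2201563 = -0.30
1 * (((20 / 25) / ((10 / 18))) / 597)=12 / 4975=0.00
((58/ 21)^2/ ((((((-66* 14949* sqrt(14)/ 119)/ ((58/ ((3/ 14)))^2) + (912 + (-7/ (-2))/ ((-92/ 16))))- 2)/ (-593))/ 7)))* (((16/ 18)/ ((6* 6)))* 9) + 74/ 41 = -105285455353402291518654154/ 17746534228262455556805015- 15436954152676940576* sqrt(14)/ 16031196231492733113645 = -5.94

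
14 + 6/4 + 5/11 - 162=-3213/22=-146.05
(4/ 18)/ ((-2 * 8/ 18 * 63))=-1/ 252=-0.00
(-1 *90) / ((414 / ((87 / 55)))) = -87 / 253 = -0.34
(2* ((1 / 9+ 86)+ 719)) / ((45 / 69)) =2469.01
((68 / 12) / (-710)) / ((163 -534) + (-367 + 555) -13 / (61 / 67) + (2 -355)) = 1037 / 71497710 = 0.00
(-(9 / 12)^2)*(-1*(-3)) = -27 / 16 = -1.69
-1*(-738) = 738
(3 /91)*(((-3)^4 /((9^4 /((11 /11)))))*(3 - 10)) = -1 /351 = -0.00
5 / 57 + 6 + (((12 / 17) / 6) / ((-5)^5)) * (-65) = 3688357 / 605625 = 6.09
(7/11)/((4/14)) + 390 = 8629/22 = 392.23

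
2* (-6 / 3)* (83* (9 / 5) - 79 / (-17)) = -52376 / 85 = -616.19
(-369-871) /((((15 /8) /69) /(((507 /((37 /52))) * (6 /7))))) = -27869699.95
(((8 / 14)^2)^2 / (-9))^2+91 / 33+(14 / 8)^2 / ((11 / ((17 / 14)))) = 508841699335 / 164366006112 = 3.10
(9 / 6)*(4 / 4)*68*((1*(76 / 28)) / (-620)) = -969 / 2170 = -0.45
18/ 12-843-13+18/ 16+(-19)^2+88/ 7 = -26869/ 56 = -479.80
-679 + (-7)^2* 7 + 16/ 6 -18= -1054/ 3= -351.33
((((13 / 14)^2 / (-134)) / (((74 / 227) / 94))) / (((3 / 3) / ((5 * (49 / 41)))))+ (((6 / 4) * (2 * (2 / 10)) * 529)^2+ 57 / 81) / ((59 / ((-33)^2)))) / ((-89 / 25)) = -6690426477757951 / 12808953336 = -522324.21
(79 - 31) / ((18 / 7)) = 56 / 3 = 18.67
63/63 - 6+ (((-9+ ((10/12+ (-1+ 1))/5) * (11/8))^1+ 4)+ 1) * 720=-2720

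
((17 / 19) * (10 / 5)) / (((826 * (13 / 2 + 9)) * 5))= 34 / 1216285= 0.00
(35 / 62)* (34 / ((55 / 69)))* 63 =517293 / 341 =1516.99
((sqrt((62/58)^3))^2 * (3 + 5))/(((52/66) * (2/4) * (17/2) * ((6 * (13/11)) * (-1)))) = -28837688/70069597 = -0.41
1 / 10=0.10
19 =19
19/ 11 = 1.73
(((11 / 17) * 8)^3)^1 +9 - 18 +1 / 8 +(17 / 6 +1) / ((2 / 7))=16890845 / 117912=143.25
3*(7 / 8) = 21 / 8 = 2.62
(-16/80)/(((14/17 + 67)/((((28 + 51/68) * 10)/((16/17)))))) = -33235/36896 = -0.90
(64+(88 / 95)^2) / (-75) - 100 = -68272844 / 676875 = -100.86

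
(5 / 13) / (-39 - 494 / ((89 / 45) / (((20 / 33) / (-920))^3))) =-86477439180 / 8768812316797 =-0.01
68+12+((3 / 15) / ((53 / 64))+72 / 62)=668724 / 8215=81.40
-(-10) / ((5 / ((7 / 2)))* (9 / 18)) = 14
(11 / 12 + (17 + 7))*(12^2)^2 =516672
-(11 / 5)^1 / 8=-11 / 40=-0.28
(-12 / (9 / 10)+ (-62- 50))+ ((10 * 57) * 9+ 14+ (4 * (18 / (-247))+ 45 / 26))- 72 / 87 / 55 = 5020.09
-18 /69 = -6 /23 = -0.26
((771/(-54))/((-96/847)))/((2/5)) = 1088395/3456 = 314.93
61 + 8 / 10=309 / 5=61.80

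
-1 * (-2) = 2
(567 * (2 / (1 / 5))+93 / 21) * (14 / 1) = 79442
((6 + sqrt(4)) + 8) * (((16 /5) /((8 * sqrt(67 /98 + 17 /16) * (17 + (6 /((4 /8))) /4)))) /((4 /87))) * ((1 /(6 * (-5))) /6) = -0.03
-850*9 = -7650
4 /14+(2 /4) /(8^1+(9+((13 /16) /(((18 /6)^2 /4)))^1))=1376 /4375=0.31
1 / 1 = 1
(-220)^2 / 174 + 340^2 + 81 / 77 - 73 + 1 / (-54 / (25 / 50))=27928287287 / 241164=115806.20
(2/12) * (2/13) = 1/39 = 0.03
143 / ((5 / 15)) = 429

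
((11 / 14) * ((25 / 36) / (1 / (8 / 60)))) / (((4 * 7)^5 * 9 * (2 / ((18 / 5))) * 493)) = 11 / 6414441836544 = 0.00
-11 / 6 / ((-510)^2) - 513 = -800587811 / 1560600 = -513.00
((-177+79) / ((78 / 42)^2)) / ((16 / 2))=-2401 / 676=-3.55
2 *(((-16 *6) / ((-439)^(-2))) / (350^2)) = -9250608 / 30625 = -302.06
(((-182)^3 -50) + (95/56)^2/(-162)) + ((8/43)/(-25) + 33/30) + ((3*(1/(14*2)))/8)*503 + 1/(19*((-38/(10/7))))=-1188567738744733351/197154518400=-6028610.19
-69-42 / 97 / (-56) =-26769 / 388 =-68.99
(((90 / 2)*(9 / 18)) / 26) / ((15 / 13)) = 3 / 4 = 0.75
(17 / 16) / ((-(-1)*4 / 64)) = 17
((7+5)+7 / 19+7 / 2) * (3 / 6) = 603 / 76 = 7.93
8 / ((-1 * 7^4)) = -8 / 2401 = -0.00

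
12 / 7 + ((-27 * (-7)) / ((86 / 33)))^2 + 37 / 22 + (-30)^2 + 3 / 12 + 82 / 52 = 22820396853 / 3701698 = 6164.85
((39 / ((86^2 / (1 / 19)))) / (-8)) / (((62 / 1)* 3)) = -13 / 69699904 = -0.00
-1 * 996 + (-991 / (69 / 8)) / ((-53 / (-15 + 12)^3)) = -1285476 / 1219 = -1054.53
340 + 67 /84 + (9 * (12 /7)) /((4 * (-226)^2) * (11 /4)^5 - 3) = 58870281275873 /172742642268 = 340.80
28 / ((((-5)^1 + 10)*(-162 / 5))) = -14 / 81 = -0.17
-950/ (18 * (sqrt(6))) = -475 * sqrt(6)/ 54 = -21.55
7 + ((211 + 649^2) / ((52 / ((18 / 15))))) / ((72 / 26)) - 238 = 98423 / 30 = 3280.77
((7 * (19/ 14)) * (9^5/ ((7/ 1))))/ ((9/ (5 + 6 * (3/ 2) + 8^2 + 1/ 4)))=39018267/ 56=696754.77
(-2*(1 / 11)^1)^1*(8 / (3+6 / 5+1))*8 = -320 / 143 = -2.24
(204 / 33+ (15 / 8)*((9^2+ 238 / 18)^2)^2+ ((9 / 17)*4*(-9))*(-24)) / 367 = 60437486624524 / 150091623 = 402670.62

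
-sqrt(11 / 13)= -sqrt(143) / 13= -0.92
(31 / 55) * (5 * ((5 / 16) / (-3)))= -0.29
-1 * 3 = -3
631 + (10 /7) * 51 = 4927 /7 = 703.86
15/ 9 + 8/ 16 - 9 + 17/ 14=-118/ 21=-5.62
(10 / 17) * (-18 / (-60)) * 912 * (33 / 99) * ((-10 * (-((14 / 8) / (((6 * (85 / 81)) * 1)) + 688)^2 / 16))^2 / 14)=2735054031200707372171017 / 8142027980800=335918033891.60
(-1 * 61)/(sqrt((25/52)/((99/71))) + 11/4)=-3454308/148627 + 7320 * sqrt(10153)/148627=-18.28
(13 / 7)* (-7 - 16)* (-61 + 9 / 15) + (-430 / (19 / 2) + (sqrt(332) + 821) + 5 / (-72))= 3373.83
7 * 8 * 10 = 560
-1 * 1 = -1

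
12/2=6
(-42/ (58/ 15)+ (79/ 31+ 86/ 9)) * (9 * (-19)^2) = 3627328/ 899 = 4034.85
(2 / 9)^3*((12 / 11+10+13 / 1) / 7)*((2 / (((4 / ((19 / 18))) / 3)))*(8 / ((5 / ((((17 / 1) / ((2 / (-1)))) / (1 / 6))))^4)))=1345690352 / 259875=5178.22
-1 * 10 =-10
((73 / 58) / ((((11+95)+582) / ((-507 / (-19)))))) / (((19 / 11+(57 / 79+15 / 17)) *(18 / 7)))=1275781507 / 223863594816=0.01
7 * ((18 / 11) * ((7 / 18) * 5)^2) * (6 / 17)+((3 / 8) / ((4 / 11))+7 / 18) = 16.71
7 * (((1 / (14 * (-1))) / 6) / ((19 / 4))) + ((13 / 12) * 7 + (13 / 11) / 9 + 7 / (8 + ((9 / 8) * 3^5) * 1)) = 130783507 / 16936524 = 7.72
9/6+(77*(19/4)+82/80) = 14731/40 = 368.28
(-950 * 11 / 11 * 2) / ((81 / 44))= -83600 / 81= -1032.10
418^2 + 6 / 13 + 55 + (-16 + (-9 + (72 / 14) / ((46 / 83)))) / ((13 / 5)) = 365800758 / 2093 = 174773.42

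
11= 11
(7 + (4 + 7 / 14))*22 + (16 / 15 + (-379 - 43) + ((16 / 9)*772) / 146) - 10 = -553631 / 3285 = -168.53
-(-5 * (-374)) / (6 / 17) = -15895 / 3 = -5298.33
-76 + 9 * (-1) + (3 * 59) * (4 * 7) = 4871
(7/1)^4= 2401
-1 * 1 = -1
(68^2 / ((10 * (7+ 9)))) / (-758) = -289 / 7580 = -0.04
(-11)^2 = 121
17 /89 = 0.19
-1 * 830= -830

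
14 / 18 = 7 / 9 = 0.78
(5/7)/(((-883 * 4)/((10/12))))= -25/148344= -0.00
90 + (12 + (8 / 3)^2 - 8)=910 / 9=101.11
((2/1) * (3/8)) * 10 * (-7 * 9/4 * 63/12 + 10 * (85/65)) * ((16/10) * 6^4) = -14073588/13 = -1082583.69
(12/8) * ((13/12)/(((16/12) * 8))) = 39/256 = 0.15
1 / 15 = 0.07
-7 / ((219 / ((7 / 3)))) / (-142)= 49 / 93294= 0.00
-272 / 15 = -18.13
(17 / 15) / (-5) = -17 / 75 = -0.23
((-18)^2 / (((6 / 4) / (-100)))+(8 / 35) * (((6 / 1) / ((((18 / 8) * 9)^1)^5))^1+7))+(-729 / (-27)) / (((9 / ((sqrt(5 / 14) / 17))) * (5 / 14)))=-878604582393464 / 40679151345+3 * sqrt(70) / 85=-21598.10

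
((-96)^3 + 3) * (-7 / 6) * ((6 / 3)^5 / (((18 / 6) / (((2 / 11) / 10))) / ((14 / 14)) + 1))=16515016 / 83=198976.10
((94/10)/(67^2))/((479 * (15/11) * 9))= 517/1451405925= 0.00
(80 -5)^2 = 5625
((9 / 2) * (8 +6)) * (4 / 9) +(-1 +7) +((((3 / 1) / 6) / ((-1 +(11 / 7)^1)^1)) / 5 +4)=38.18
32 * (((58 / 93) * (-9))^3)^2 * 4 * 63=223792747835940864 / 887503681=252159796.77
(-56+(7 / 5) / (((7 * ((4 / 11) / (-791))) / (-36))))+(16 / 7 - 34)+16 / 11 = 5996583 / 385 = 15575.54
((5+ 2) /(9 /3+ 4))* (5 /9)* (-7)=-35 /9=-3.89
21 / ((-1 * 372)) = -7 / 124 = -0.06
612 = 612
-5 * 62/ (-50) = 31/ 5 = 6.20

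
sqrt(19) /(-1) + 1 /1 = 1 -sqrt(19) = -3.36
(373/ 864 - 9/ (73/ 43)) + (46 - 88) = -2956163/ 63072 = -46.87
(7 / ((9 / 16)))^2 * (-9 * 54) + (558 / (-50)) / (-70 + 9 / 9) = -43276707 / 575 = -75263.84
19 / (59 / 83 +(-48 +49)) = 1577 / 142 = 11.11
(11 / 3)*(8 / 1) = 88 / 3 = 29.33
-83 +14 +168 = 99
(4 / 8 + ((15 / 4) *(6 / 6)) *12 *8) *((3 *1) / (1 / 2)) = 2163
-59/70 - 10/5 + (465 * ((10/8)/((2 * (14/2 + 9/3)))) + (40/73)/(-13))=13911767/531440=26.18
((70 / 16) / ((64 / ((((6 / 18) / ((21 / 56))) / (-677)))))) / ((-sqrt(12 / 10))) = 35 *sqrt(30) / 2339712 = 0.00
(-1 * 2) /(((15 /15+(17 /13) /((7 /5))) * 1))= -91 /88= -1.03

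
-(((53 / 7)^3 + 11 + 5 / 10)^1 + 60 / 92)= -7040079 / 15778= -446.20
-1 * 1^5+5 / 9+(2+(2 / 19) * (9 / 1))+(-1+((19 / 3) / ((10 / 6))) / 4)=8389 / 3420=2.45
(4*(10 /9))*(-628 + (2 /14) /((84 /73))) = -3691910 /1323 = -2790.56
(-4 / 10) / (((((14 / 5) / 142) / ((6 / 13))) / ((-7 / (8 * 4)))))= 213 / 104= 2.05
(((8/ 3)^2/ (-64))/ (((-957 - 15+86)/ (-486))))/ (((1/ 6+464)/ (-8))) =1296/ 1233755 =0.00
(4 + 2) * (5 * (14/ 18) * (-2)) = -140/ 3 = -46.67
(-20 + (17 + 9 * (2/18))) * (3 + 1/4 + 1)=-17/2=-8.50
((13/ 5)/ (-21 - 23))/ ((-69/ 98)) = 637/ 7590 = 0.08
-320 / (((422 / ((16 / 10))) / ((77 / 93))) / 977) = -19258624 / 19623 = -981.43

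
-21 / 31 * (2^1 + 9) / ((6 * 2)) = -0.62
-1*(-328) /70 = 164 /35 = 4.69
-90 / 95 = -18 / 19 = -0.95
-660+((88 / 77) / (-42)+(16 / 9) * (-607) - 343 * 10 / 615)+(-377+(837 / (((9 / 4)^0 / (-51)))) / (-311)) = -11158988182 / 5623191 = -1984.46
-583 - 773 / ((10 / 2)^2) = -15348 / 25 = -613.92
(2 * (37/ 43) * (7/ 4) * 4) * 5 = 2590/ 43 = 60.23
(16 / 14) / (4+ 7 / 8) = 0.23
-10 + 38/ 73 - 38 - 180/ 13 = -61.33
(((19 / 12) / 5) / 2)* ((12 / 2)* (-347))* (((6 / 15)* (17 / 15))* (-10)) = 112081 / 75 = 1494.41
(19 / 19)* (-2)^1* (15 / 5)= -6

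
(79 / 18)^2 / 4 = 6241 / 1296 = 4.82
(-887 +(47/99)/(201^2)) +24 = -3451740190/3999699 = -863.00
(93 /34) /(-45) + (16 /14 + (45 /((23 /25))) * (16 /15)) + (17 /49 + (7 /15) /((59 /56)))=610924161 /11303810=54.05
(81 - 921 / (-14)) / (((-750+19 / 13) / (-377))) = 10071555 / 136234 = 73.93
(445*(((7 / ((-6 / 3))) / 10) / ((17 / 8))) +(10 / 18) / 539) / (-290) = 6044261 / 23915430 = 0.25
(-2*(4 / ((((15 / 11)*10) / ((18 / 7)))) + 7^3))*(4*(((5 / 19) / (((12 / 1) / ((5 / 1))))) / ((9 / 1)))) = -120314 / 3591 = -33.50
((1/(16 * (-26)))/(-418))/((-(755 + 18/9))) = -1/131633216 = -0.00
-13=-13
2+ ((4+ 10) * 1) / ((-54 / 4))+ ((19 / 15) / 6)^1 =317 / 270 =1.17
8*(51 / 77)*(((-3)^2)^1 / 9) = 408 / 77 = 5.30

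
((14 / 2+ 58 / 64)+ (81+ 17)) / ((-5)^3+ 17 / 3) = -10167 / 11456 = -0.89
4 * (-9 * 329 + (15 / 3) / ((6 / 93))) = -11534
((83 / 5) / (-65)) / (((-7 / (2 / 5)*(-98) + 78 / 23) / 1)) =-1909 / 12844975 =-0.00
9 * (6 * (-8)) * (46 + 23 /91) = -1818288 /91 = -19981.19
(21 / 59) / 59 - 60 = -59.99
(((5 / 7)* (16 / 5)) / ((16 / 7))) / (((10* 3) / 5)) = 1 / 6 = 0.17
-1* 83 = -83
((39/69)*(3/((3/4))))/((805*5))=52/92575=0.00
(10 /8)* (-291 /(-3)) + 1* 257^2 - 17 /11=2911423 /44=66168.70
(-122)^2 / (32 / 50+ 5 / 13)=4837300 / 333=14526.43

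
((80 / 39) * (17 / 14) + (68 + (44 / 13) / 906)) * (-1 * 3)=-2905998 / 13741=-211.48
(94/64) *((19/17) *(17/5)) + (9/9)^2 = 1053/160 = 6.58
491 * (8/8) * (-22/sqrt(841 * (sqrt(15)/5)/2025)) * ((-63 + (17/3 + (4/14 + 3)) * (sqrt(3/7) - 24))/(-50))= 5401 * 3^(3/4) * 5^(1/4) * (-40845 + 188 * sqrt(21))/7105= -103603.42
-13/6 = -2.17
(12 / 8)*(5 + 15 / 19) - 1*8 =13 / 19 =0.68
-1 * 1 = -1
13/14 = 0.93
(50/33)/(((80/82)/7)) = 1435/132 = 10.87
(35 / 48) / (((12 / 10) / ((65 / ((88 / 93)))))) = 41.74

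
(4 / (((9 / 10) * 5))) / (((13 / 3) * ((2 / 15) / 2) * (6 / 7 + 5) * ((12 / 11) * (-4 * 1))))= -385 / 3198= -0.12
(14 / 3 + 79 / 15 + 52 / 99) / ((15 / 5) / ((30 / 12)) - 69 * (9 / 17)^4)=-432388217 / 174479481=-2.48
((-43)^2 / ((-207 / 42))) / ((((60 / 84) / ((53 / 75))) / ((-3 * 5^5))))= 240092650 / 69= 3479603.62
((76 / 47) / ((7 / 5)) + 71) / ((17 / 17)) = 23739 / 329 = 72.16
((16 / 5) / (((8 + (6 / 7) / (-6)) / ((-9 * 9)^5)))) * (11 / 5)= -390519852912 / 125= -3124158823.30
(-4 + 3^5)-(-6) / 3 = 241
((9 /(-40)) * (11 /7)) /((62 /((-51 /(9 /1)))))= 0.03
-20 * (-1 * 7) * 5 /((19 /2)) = 1400 /19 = 73.68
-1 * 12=-12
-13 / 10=-1.30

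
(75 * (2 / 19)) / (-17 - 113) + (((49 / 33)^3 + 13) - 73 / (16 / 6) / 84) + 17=65390225585 / 1988322336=32.89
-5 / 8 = -0.62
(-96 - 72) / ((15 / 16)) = -896 / 5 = -179.20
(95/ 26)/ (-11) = -95/ 286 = -0.33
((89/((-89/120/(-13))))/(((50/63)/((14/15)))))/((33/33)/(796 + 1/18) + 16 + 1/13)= 8543408328/74874875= 114.10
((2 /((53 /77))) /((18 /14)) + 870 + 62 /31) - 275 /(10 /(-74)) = 1387717 /477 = 2909.26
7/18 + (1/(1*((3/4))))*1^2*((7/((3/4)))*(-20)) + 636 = 775/2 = 387.50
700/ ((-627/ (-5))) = 3500/ 627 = 5.58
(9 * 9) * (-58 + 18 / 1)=-3240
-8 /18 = -4 /9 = -0.44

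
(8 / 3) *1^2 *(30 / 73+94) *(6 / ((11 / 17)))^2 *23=4397867904 / 8833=497890.63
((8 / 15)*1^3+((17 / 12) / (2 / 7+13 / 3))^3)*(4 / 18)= 492565961 / 3942747360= 0.12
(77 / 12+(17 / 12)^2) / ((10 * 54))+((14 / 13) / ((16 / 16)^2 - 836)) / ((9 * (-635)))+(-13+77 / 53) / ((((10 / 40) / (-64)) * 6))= 2799262900928441 / 5681534788800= 492.69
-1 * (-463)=463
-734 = -734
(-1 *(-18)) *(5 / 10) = 9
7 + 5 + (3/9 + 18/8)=175/12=14.58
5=5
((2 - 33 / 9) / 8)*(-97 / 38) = 485 / 912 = 0.53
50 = 50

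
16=16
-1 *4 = -4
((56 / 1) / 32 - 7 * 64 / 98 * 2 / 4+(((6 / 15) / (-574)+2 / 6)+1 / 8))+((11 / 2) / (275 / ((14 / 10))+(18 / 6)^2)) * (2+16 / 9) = 1713487 / 74287080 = 0.02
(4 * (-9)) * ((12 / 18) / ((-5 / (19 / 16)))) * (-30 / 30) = -57 / 10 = -5.70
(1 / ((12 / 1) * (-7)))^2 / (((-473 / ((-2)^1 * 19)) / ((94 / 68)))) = 893 / 56737296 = 0.00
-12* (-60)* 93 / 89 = 66960 / 89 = 752.36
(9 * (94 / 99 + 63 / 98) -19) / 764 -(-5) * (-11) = -6471799 / 117656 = -55.01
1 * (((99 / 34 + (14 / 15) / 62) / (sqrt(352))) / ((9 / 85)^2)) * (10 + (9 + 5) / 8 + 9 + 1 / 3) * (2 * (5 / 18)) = 452318575 * sqrt(22) / 13017024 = 162.98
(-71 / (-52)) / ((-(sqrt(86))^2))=-71 / 4472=-0.02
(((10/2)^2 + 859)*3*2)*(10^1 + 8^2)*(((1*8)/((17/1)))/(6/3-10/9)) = 207792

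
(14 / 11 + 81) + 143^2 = 20531.27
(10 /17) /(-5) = -2 /17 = -0.12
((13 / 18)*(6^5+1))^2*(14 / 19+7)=500849197849 / 2052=244078556.46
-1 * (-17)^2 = -289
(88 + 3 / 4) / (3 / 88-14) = -7810 / 1229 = -6.35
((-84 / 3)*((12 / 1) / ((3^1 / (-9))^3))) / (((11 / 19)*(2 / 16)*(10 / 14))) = 9652608 / 55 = 175501.96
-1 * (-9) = 9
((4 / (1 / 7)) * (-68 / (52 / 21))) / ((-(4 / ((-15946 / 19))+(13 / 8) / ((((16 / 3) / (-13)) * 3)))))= -3400452608 / 5859971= -580.28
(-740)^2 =547600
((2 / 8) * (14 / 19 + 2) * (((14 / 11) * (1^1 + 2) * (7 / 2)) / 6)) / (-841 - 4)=-49 / 27170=-0.00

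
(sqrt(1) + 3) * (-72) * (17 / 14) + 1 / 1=-2441 / 7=-348.71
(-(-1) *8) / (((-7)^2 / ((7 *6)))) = 48 / 7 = 6.86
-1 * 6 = -6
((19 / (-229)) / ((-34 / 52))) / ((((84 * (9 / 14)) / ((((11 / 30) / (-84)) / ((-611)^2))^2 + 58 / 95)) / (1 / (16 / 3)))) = 10266535465720412539 / 38165369030498250777600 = 0.00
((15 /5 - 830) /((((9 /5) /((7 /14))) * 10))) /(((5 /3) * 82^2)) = -827 /403440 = -0.00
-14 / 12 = -7 / 6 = -1.17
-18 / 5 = -3.60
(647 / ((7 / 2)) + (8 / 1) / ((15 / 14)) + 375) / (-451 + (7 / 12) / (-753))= -179421828 / 142633505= -1.26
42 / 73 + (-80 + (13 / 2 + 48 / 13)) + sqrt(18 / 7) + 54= -28911 / 1898 + 3 * sqrt(14) / 7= -13.63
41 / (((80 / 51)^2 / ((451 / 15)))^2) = 6268666065849 / 1024000000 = 6121.74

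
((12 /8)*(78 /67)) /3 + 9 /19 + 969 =970.06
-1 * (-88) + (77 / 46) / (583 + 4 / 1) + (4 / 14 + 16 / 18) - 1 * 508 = -712469921 / 1701126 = -418.82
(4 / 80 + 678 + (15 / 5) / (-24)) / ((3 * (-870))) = -3013 / 11600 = -0.26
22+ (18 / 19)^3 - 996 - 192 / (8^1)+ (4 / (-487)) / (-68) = -56623799691 / 56785661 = -997.15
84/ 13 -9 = -33/ 13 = -2.54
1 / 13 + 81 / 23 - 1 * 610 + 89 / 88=-15929021 / 26312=-605.39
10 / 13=0.77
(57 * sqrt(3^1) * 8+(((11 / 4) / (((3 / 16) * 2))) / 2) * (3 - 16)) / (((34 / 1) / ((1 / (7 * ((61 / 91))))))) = -1859 / 6222+2964 * sqrt(3) / 1037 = 4.65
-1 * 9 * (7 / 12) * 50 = -525 / 2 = -262.50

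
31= 31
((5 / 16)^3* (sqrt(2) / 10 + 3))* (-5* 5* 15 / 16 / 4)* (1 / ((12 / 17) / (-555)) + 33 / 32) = 235565625* sqrt(2) / 16777216 + 3533484375 / 8388608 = 441.08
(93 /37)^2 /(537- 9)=2883 /240944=0.01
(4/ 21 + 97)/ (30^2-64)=2041/ 17556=0.12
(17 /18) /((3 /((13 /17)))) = 13 /54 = 0.24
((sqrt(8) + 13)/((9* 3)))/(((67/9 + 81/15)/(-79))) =-3.61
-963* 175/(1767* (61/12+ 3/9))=-134820/7657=-17.61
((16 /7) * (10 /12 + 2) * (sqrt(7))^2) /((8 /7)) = 119 /3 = 39.67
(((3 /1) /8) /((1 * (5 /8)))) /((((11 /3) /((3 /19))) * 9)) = 3 /1045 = 0.00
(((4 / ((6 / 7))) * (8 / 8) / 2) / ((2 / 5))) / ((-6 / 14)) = -245 / 18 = -13.61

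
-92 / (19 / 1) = -92 / 19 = -4.84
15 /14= 1.07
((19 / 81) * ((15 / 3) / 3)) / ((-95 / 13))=-13 / 243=-0.05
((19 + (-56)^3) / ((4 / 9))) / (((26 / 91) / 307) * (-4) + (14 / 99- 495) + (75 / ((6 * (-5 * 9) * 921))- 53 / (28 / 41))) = 1008677808369 / 1461522149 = 690.16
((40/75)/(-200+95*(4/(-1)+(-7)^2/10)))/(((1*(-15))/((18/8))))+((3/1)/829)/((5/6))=23926/4746025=0.01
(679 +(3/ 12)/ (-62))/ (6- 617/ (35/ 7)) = -841955/ 145576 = -5.78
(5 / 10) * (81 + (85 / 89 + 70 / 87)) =320404 / 7743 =41.38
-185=-185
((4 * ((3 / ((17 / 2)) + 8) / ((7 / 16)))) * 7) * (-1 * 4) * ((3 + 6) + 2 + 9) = -727040 / 17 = -42767.06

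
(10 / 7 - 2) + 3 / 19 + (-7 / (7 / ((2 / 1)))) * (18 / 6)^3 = -7237 / 133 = -54.41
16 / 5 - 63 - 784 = -4219 / 5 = -843.80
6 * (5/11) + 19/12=569/132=4.31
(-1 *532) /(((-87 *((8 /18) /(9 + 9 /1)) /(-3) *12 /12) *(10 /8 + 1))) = -9576 /29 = -330.21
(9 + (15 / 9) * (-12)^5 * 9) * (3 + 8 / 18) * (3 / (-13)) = 38568867 / 13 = 2966835.92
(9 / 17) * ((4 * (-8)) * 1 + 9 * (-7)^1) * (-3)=2565 / 17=150.88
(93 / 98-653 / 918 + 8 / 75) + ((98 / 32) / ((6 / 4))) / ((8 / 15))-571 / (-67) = 30607682813 / 2411035200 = 12.69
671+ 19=690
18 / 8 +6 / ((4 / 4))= 33 / 4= 8.25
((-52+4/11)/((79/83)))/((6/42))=-330008/869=-379.76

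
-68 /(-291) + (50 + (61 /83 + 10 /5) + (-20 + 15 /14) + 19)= 53.04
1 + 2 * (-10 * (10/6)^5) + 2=-61771/243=-254.20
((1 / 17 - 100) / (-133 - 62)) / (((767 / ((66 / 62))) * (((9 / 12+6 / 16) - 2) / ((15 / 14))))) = -224268 / 257481133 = -0.00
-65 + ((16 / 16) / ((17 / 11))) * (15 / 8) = -8675 / 136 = -63.79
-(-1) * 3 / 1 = 3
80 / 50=8 / 5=1.60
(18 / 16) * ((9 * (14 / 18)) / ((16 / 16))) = 63 / 8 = 7.88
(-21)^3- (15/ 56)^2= -29042721/ 3136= -9261.07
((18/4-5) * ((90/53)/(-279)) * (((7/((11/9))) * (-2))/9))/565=-14/2042249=-0.00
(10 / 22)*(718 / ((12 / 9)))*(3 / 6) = 5385 / 44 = 122.39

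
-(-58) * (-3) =-174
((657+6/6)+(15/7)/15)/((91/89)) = 410023/637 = 643.68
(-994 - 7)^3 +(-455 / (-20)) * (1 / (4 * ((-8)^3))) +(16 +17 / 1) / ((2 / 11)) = -8216599097435 / 8192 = -1003002819.51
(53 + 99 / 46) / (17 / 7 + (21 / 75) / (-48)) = 10655400 / 468073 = 22.76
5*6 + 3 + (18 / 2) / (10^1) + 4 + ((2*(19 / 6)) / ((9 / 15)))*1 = 4361 / 90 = 48.46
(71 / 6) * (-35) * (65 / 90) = -32305 / 108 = -299.12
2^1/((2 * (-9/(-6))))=2/3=0.67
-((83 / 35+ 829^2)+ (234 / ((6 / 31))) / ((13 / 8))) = -24079558 / 35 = -687987.37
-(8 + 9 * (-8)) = 64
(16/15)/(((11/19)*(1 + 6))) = 304/1155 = 0.26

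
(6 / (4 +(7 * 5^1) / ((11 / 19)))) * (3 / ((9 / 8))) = 176 / 709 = 0.25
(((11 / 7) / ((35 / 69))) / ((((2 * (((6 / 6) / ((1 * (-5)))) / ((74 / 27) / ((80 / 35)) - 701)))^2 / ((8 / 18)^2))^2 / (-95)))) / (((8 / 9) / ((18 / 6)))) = -1568437419866900722238254375 / 4319824545792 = -363078963796049.77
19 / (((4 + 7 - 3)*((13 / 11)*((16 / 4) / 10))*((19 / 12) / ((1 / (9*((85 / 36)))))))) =33 / 221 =0.15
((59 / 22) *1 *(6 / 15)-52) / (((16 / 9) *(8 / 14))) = -176463 / 3520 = -50.13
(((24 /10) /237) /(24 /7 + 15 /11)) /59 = 308 /8599545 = 0.00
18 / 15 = 6 / 5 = 1.20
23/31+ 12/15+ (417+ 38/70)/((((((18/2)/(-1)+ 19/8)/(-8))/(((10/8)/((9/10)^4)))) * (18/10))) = 1817371815781/3395612745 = 535.21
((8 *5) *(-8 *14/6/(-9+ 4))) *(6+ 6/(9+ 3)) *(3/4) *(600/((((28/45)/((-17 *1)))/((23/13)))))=-21114000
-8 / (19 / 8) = -64 / 19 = -3.37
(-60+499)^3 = 84604519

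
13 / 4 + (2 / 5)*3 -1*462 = -9151 / 20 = -457.55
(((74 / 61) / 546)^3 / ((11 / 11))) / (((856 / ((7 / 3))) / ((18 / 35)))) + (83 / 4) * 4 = 273431192896856233 / 3294351721648260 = 83.00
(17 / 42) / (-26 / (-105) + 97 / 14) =85 / 1507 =0.06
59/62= 0.95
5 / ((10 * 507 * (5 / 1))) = 1 / 5070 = 0.00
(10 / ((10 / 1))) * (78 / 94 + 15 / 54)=937 / 846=1.11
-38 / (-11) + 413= 4581 / 11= 416.45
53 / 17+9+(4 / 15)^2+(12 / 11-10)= 137992 / 42075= 3.28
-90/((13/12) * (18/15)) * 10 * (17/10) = -15300/13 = -1176.92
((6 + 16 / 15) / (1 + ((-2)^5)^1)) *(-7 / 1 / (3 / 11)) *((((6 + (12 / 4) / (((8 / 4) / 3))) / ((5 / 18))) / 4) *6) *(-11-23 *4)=-26481609 / 775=-34169.82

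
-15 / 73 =-0.21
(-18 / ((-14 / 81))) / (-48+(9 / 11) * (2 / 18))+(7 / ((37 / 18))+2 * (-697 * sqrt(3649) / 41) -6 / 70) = -2052.69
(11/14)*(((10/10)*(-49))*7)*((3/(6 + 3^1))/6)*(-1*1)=539/36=14.97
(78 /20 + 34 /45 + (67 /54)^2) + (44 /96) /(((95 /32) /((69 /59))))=20840615 /3268836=6.38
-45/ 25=-9/ 5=-1.80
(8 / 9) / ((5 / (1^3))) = 8 / 45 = 0.18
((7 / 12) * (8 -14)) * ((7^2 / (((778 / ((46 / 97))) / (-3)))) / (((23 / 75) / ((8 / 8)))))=77175 / 75466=1.02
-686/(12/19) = -6517/6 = -1086.17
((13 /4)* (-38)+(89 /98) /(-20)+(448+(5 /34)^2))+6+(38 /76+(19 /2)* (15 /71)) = 332.98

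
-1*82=-82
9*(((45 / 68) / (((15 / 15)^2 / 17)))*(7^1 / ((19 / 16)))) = 11340 / 19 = 596.84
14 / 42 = 1 / 3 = 0.33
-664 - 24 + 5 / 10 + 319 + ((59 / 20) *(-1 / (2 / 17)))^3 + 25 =-1031011027 / 64000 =-16109.55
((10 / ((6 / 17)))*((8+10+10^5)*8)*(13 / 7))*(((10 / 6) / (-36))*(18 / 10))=-221039780 / 63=-3508567.94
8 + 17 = 25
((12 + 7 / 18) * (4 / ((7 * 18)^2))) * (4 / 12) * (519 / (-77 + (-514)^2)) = 38579 / 18869189598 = 0.00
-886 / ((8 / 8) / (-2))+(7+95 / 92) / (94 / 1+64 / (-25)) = 1772.09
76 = 76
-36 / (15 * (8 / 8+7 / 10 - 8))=8 / 21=0.38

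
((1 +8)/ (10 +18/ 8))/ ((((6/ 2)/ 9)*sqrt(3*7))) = 36*sqrt(21)/ 343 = 0.48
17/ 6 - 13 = -10.17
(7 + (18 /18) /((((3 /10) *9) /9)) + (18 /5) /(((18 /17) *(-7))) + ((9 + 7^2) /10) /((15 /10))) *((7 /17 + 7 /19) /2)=1728 /323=5.35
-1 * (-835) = 835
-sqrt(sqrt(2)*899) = -2^(1/4)*sqrt(899) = -35.66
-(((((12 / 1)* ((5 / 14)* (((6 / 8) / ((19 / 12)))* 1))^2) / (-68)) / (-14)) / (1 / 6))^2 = -332150625 / 70895793761296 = -0.00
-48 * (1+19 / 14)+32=-568 / 7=-81.14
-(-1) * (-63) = -63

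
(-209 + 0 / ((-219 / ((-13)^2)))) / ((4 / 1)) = -209 / 4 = -52.25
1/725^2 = 1/525625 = 0.00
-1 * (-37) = 37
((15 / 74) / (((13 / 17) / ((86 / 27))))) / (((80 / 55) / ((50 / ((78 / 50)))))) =25128125 / 1350648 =18.60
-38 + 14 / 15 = -556 / 15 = -37.07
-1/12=-0.08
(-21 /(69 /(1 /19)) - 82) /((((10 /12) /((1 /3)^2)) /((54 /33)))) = -430092 /24035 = -17.89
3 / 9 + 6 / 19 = 37 / 57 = 0.65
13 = 13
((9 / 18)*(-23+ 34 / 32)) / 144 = -39 / 512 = -0.08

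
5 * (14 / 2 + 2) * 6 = 270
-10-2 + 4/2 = -10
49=49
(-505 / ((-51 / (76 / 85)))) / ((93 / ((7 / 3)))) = 53732 / 241893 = 0.22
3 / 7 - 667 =-4666 / 7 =-666.57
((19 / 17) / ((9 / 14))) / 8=133 / 612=0.22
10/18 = 5/9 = 0.56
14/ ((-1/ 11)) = -154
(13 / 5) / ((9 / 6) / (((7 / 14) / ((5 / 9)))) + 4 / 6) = 1.11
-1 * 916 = -916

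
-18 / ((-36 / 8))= 4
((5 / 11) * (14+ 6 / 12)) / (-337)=-145 / 7414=-0.02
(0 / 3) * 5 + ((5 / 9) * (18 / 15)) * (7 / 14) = 1 / 3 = 0.33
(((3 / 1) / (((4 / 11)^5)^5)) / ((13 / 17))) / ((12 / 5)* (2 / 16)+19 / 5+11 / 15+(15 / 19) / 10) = 314964901774299979975600539657 / 4098275660907151360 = 76853029867.83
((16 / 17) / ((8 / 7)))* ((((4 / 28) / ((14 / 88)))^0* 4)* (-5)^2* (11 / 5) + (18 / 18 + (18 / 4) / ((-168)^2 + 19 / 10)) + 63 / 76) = 33310255307 / 182339314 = 182.68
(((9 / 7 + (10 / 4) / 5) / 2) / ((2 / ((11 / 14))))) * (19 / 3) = 5225 / 2352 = 2.22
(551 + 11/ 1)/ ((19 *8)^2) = 281/ 11552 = 0.02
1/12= 0.08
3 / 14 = 0.21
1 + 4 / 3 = 7 / 3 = 2.33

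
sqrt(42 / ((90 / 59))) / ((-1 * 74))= -sqrt(6195) / 1110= -0.07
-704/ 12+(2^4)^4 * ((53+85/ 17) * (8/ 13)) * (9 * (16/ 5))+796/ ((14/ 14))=13136703908/ 195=67367712.35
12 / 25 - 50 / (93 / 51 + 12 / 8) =-41144 / 2825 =-14.56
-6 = -6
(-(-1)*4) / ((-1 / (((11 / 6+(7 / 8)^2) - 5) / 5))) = 461 / 240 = 1.92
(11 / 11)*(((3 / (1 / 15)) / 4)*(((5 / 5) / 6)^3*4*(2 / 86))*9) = 15 / 344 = 0.04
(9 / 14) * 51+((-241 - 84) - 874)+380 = -11007 / 14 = -786.21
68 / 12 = 17 / 3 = 5.67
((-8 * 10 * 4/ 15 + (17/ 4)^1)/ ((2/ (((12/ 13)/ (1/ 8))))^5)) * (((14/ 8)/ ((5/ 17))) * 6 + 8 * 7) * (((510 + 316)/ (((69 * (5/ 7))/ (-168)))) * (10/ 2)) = 129245149101293568/ 8539739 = 15134554943.81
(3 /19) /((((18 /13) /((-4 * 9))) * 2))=-39 /19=-2.05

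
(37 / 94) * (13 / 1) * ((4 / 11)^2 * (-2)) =-7696 / 5687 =-1.35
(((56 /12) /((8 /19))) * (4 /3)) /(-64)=-133 /576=-0.23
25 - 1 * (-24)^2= -551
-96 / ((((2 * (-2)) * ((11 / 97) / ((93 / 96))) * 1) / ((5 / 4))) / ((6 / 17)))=135315 / 1496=90.45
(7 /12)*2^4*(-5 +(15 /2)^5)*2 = 5314505 /12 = 442875.42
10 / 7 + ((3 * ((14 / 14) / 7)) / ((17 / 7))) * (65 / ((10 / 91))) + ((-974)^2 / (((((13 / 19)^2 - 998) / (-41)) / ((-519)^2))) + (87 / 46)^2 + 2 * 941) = 952371510181691480521 / 90676886636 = 10502913647.72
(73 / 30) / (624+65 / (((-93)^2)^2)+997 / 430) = 78271175313 / 20146312345667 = 0.00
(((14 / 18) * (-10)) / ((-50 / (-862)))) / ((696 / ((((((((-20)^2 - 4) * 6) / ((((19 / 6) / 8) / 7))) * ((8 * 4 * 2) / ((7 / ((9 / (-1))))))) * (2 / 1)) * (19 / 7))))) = 524316672 / 145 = 3615977.05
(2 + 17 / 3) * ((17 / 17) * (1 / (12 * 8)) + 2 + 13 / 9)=22885 / 864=26.49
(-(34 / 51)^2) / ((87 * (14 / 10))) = -20 / 5481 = -0.00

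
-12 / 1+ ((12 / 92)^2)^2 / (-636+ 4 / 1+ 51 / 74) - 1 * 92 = -1359626533682 / 13073331997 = -104.00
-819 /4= -204.75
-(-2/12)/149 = 1/894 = 0.00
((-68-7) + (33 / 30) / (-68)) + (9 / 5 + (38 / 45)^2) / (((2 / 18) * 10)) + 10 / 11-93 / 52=-1611033239 / 21879000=-73.63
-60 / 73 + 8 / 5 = 284 / 365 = 0.78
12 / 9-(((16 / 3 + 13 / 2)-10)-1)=1 / 2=0.50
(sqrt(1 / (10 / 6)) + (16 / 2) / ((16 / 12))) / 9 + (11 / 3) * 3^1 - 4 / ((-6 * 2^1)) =sqrt(15) / 45 + 12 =12.09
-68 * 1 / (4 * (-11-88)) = 17 / 99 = 0.17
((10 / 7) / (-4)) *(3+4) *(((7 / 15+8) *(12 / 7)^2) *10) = -30480 / 49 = -622.04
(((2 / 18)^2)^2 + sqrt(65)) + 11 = sqrt(65) + 72172 / 6561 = 19.06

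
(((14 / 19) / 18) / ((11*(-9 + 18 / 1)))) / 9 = 7 / 152361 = 0.00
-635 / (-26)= 635 / 26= 24.42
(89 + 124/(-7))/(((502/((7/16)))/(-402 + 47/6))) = -1180135/48192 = -24.49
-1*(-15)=15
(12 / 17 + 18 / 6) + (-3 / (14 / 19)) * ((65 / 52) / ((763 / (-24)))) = 351018 / 90797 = 3.87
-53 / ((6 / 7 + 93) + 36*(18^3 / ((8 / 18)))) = -371 / 3307401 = -0.00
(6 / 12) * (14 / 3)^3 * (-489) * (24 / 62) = -894544 / 93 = -9618.75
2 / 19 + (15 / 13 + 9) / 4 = 653 / 247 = 2.64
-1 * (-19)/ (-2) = -19/ 2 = -9.50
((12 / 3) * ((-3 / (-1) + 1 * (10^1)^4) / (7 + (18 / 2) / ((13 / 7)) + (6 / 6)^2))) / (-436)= -7.14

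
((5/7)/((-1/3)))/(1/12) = -180/7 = -25.71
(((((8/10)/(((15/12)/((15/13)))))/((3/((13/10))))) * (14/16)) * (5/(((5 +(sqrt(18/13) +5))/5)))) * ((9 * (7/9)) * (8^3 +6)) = 1649830/641-38073 * sqrt(26)/641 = 2270.98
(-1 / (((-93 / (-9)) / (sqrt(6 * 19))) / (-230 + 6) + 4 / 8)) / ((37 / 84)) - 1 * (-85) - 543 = -220243359310 / 476159771 - 1749888 * sqrt(114) / 476159771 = -462.58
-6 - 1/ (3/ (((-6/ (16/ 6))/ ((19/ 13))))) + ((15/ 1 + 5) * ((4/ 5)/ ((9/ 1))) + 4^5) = 697879/ 684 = 1020.29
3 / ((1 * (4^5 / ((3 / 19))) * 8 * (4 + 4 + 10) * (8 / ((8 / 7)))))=1 / 2179072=0.00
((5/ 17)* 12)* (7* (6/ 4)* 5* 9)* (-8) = -226800/ 17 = -13341.18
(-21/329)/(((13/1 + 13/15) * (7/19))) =-855/68432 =-0.01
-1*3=-3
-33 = -33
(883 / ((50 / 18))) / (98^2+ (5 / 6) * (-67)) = 47682 / 1432225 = 0.03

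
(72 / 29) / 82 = 36 / 1189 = 0.03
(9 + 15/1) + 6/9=74/3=24.67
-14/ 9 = -1.56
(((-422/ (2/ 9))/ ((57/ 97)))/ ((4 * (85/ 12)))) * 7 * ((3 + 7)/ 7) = -368406/ 323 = -1140.58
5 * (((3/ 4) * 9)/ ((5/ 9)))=60.75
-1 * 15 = -15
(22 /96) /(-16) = -11 /768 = -0.01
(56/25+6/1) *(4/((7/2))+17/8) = 26.93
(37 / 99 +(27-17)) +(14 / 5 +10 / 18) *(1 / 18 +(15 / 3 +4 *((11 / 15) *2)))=2094913 / 44550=47.02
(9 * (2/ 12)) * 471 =1413/ 2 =706.50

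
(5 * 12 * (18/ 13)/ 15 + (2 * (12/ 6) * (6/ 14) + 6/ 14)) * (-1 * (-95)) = 66405/ 91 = 729.73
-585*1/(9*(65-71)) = 65/6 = 10.83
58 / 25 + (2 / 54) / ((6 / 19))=9871 / 4050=2.44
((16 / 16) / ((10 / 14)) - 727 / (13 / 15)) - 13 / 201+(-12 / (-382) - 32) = -2169711979 / 2495415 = -869.48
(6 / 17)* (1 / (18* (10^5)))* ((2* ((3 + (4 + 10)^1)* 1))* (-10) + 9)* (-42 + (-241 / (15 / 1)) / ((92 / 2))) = 9672151 / 3519000000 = 0.00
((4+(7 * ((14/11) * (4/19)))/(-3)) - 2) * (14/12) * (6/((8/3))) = 3017/836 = 3.61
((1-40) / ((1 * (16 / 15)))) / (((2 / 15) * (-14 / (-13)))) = -114075 / 448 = -254.63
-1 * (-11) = 11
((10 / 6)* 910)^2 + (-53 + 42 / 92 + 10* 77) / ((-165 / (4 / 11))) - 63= 288067199677 / 125235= 2300213.20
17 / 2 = 8.50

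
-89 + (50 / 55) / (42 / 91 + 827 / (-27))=-10370141 / 116479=-89.03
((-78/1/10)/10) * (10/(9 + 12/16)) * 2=-8/5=-1.60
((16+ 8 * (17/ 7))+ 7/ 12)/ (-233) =-3025/ 19572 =-0.15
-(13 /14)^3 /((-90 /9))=2197 /27440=0.08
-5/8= -0.62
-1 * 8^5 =-32768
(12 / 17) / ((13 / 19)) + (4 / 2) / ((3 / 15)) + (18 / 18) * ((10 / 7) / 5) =17508 / 1547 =11.32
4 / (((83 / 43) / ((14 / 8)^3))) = 14749 / 1328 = 11.11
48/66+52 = 580/11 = 52.73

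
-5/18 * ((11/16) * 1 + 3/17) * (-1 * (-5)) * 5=-29375/4896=-6.00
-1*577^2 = -332929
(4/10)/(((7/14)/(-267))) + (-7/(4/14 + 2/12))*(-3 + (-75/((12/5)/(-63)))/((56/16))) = -842757/95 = -8871.13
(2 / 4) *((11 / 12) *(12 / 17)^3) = 792 / 4913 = 0.16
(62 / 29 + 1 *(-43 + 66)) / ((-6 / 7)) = -1701 / 58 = -29.33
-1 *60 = -60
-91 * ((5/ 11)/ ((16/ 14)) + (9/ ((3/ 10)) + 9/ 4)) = -261443/ 88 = -2970.94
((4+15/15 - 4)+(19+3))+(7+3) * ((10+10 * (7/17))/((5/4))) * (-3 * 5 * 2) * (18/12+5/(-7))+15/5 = -313706/119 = -2636.18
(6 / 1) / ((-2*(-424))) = 3 / 424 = 0.01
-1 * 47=-47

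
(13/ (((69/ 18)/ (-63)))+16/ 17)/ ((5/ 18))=-299412/ 391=-765.76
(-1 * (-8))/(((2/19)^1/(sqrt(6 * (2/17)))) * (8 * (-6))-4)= 722/455-152 * sqrt(51)/455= -0.80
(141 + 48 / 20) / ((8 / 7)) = 5019 / 40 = 125.48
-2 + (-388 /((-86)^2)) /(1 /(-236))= 19194 /1849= 10.38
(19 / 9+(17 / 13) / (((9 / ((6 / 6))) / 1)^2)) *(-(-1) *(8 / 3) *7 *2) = 250880 / 3159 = 79.42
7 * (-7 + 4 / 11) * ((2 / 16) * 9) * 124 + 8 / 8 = -142547 / 22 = -6479.41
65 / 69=0.94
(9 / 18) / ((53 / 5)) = 5 / 106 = 0.05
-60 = -60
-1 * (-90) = 90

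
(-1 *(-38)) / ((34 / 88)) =1672 / 17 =98.35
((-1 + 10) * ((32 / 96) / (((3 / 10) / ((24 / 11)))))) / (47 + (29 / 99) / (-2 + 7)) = 5400 / 11647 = 0.46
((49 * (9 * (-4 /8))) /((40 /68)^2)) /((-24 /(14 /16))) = 297381 /12800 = 23.23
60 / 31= 1.94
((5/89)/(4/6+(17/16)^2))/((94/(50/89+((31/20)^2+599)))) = 514318296/2566918865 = 0.20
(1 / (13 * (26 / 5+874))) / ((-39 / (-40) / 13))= 50 / 42861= 0.00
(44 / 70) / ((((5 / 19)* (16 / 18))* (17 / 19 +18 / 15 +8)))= 35739 / 134260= 0.27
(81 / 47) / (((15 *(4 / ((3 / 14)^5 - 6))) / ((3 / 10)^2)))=-784088343 / 50555456000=-0.02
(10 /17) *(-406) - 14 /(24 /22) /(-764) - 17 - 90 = -26948027 /77928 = -345.81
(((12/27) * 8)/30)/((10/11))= 88/675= 0.13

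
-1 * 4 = -4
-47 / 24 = -1.96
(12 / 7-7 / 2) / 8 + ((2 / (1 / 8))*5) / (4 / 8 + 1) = 17845 / 336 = 53.11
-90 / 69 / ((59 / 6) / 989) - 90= -13050 / 59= -221.19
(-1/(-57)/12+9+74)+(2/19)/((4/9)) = 56935/684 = 83.24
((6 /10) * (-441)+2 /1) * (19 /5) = -24947 /25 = -997.88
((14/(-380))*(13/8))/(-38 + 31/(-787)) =71617/45504240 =0.00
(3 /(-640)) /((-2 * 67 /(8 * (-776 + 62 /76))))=-88371 /407360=-0.22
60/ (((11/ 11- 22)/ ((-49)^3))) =336140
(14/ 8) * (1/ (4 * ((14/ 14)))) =7/ 16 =0.44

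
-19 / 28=-0.68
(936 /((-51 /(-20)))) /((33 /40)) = 83200 /187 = 444.92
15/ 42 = 5/ 14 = 0.36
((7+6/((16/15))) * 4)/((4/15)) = 1515/8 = 189.38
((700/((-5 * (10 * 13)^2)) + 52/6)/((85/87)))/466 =636521/33470450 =0.02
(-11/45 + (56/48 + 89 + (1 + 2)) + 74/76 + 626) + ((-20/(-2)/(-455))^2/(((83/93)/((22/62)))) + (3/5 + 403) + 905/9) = 719327621032/587661165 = 1224.05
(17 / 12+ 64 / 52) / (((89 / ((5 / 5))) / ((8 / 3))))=826 / 10413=0.08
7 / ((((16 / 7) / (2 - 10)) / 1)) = -49 / 2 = -24.50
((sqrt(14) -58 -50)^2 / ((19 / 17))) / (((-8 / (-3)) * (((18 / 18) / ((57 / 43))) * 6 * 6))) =134.29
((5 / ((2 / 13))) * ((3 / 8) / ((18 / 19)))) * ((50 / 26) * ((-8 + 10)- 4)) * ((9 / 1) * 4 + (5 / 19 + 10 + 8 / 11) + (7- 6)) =-626875 / 264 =-2374.53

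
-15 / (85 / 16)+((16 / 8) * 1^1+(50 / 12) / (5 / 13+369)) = -397843 / 489804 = -0.81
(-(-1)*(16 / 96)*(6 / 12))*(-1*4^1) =-1 / 3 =-0.33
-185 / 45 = -37 / 9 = -4.11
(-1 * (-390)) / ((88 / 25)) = 110.80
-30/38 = -15/19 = -0.79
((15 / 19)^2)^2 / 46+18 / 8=27077697 / 11989532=2.26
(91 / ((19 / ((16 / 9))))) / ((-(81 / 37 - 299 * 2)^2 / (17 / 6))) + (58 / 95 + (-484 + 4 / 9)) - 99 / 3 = -128629642123339 / 249308778825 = -515.95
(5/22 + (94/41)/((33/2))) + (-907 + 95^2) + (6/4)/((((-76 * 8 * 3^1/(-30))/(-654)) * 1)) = 3332544983/411312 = 8102.23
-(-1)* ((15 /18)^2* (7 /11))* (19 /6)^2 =63175 /14256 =4.43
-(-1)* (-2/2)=-1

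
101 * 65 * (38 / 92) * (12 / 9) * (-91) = -22701770 / 69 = -329011.16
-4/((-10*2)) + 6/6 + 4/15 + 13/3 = 29/5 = 5.80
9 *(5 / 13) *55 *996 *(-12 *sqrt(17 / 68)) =-14790600 / 13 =-1137738.46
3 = 3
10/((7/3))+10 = 100/7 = 14.29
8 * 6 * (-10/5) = -96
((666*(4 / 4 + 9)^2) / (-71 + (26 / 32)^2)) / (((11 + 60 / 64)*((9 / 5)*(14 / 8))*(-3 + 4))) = -606208000 / 24075359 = -25.18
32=32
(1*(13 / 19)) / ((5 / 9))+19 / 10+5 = 309 / 38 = 8.13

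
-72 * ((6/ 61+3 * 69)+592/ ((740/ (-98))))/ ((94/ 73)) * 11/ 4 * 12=-3404177172/ 14335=-237473.12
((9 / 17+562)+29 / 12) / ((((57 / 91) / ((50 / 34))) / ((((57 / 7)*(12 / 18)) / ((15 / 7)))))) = 52438295 / 15606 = 3360.14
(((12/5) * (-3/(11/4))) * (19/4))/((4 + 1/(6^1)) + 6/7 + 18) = -28728/53185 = -0.54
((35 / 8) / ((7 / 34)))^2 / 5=1445 / 16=90.31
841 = 841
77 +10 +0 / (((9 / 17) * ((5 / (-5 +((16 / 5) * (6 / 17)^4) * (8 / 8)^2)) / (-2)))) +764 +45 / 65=11072 / 13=851.69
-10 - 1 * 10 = -20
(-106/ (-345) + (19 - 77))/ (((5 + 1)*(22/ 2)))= -9952/ 11385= -0.87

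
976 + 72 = 1048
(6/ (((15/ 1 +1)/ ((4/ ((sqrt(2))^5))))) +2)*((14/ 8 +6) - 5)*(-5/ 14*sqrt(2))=-55*sqrt(2)/ 28 - 165/ 448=-3.15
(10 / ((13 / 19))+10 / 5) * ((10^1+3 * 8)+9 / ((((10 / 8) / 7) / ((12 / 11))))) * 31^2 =1015876944 / 715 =1420806.91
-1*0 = 0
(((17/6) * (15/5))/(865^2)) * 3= 51/1496450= 0.00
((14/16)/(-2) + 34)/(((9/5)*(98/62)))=27745/2352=11.80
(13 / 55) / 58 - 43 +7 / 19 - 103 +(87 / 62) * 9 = -124946079 / 939455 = -133.00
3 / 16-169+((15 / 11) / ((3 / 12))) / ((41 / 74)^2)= -44687231 / 295856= -151.04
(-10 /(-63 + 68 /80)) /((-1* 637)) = -200 /791791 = -0.00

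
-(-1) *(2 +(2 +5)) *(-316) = -2844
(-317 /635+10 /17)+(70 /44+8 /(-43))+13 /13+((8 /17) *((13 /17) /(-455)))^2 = 30655133477823 /12292115477950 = 2.49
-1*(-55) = 55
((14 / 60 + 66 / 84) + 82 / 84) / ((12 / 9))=419 / 280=1.50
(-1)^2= 1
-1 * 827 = -827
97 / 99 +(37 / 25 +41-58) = -35987 / 2475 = -14.54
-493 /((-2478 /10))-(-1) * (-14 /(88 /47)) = -299171 /54516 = -5.49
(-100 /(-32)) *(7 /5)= 35 /8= 4.38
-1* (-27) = 27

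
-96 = -96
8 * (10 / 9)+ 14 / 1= 206 / 9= 22.89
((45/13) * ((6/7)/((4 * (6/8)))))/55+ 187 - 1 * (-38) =225243/1001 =225.02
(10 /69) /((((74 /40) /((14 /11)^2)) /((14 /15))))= 109760 /926739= 0.12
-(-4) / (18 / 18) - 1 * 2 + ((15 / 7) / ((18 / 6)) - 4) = -9 / 7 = -1.29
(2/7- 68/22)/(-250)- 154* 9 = -13340142/9625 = -1385.99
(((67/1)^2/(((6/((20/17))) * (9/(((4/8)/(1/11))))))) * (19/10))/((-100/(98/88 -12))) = 40854389/367200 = 111.26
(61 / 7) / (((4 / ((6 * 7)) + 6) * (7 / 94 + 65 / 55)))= 31537 / 27712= 1.14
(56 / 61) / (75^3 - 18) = 56 / 25733277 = 0.00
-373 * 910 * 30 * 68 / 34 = -20365800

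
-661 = -661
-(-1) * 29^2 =841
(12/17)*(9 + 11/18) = 346/51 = 6.78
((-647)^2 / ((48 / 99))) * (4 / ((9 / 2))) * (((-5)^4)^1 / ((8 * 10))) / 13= 575587375 / 1248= 461207.83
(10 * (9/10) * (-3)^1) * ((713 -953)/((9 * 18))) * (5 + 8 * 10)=3400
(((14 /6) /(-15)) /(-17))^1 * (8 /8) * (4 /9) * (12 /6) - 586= -585.99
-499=-499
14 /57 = 0.25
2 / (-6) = -1 / 3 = -0.33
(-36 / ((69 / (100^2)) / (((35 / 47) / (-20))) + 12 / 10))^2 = 4900000000 / 3892729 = 1258.76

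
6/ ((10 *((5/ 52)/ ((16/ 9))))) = 832/ 75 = 11.09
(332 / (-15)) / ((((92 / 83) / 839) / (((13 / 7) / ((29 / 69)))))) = -75138323 / 1015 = -74027.90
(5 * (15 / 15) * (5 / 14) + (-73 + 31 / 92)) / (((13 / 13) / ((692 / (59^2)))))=-7896585 / 560441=-14.09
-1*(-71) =71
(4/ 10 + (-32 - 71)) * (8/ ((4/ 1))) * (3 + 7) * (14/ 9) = -3192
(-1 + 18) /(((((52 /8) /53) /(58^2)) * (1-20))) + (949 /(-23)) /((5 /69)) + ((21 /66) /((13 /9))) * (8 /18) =-25111.52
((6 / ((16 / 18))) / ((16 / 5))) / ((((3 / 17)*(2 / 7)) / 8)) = 5355 / 16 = 334.69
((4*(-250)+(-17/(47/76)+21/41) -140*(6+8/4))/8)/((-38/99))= 409585275/585808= 699.18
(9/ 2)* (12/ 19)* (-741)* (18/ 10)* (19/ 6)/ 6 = -20007/ 10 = -2000.70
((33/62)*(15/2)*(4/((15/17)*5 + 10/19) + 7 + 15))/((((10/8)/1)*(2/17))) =2783223/4495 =619.18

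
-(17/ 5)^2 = -289/ 25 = -11.56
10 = 10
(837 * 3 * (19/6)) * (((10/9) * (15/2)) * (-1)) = -132525/2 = -66262.50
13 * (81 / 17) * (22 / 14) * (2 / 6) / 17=1.91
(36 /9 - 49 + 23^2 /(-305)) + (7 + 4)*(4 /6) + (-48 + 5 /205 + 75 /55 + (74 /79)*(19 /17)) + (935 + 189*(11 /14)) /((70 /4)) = -89428894679 /3879463665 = -23.05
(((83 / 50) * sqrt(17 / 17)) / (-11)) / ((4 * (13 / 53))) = -4399 / 28600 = -0.15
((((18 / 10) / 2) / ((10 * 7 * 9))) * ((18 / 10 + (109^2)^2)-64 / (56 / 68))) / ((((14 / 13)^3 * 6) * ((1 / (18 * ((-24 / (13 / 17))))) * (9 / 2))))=-7097075622897 / 2100875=-3378152.26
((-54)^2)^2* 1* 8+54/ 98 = 68024448.55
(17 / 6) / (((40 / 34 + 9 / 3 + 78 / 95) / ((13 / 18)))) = 356915 / 871668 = 0.41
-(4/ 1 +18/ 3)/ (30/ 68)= -68/ 3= -22.67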